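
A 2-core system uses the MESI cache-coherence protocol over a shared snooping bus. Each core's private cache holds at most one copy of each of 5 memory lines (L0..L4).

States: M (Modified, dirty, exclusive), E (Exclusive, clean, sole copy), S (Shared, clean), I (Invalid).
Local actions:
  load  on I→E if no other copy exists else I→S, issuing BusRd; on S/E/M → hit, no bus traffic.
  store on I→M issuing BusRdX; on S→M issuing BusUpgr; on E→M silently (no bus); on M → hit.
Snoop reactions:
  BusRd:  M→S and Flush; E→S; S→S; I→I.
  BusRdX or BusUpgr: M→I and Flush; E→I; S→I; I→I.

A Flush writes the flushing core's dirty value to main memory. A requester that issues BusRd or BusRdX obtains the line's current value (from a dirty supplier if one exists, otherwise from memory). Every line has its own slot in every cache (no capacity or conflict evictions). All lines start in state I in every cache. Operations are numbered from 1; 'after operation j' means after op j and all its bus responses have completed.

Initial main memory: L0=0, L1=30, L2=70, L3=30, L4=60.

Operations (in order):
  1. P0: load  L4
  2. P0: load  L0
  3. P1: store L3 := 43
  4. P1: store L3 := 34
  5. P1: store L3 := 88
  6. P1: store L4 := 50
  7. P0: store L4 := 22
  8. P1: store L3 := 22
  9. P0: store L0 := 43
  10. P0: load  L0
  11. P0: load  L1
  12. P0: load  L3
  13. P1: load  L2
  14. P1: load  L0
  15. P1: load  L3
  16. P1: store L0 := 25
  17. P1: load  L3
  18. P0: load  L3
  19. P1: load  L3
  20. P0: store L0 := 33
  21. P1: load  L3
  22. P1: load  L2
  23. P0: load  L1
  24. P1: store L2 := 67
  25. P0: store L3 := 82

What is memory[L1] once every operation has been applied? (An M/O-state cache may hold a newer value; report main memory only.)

  op1 P0: load  L4 → E/I on L4; bus BusRd; mem=60
  op2 P0: load  L0 → E/I on L0; bus BusRd; mem=0
  op3 P1: store L3 := 43 → I/M on L3; bus BusRdX; mem=30
  op4 P1: store L3 := 34 → I/M on L3; bus (none); mem=30
  op5 P1: store L3 := 88 → I/M on L3; bus (none); mem=30
  op6 P1: store L4 := 50 → I/M on L4; bus BusRdX; mem=60
  op7 P0: store L4 := 22 → M/I on L4; bus BusRdX Flush; mem=50
  op8 P1: store L3 := 22 → I/M on L3; bus (none); mem=30
  op9 P0: store L0 := 43 → M/I on L0; bus (none); mem=0
  op10 P0: load  L0 → M/I on L0; bus (none); mem=0
  op11 P0: load  L1 → E/I on L1; bus BusRd; mem=30
  op12 P0: load  L3 → S/S on L3; bus BusRd Flush; mem=22
  op13 P1: load  L2 → I/E on L2; bus BusRd; mem=70
  op14 P1: load  L0 → S/S on L0; bus BusRd Flush; mem=43
  op15 P1: load  L3 → S/S on L3; bus (none); mem=22
  op16 P1: store L0 := 25 → I/M on L0; bus BusUpgr; mem=43
  op17 P1: load  L3 → S/S on L3; bus (none); mem=22
  op18 P0: load  L3 → S/S on L3; bus (none); mem=22
  op19 P1: load  L3 → S/S on L3; bus (none); mem=22
  op20 P0: store L0 := 33 → M/I on L0; bus BusRdX Flush; mem=25
  op21 P1: load  L3 → S/S on L3; bus (none); mem=22
  op22 P1: load  L2 → I/E on L2; bus (none); mem=70
  op23 P0: load  L1 → E/I on L1; bus (none); mem=30
  op24 P1: store L2 := 67 → I/M on L2; bus (none); mem=70
  op25 P0: store L3 := 82 → M/I on L3; bus BusUpgr; mem=22

memory[L1] = 30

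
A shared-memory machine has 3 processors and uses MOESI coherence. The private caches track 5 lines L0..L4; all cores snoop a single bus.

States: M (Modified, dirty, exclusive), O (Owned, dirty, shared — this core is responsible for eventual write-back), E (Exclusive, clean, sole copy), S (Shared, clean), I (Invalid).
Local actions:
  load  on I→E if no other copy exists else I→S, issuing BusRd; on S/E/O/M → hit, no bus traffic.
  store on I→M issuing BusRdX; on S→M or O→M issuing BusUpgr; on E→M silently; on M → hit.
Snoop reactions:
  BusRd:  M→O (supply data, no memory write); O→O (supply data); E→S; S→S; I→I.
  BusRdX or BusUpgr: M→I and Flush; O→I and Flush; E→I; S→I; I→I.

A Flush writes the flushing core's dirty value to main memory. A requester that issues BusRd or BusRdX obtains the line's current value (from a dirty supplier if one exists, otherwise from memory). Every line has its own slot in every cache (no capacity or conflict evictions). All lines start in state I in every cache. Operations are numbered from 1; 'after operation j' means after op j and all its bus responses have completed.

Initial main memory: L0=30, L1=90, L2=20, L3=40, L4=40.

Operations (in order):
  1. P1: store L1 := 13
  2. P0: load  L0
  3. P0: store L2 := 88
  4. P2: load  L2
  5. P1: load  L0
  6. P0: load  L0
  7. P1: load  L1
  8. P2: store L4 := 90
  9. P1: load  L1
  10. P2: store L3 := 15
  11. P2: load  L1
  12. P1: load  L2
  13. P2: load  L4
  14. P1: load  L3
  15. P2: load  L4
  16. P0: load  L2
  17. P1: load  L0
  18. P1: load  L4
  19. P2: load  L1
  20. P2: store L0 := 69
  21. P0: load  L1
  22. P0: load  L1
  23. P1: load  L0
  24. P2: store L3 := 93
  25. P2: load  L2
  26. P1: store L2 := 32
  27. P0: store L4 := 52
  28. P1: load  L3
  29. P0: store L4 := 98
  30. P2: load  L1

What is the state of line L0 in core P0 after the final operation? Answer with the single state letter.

state = I

[1] P1: store L1 := 13 | P0:I, P1:M(13), P2:I | bus: BusRdX
[2] P0: load  L0 | P0:E(30), P1:I, P2:I | bus: BusRd
[3] P0: store L2 := 88 | P0:M(88), P1:I, P2:I | bus: BusRdX
[4] P2: load  L2 | P0:O(88), P1:I, P2:S(88) | bus: BusRd
[5] P1: load  L0 | P0:S(30), P1:S(30), P2:I | bus: BusRd
[6] P0: load  L0 | P0:S(30), P1:S(30), P2:I | bus: none
[7] P1: load  L1 | P0:I, P1:M(13), P2:I | bus: none
[8] P2: store L4 := 90 | P0:I, P1:I, P2:M(90) | bus: BusRdX
[9] P1: load  L1 | P0:I, P1:M(13), P2:I | bus: none
[10] P2: store L3 := 15 | P0:I, P1:I, P2:M(15) | bus: BusRdX
[11] P2: load  L1 | P0:I, P1:O(13), P2:S(13) | bus: BusRd
[12] P1: load  L2 | P0:O(88), P1:S(88), P2:S(88) | bus: BusRd
[13] P2: load  L4 | P0:I, P1:I, P2:M(90) | bus: none
[14] P1: load  L3 | P0:I, P1:S(15), P2:O(15) | bus: BusRd
[15] P2: load  L4 | P0:I, P1:I, P2:M(90) | bus: none
[16] P0: load  L2 | P0:O(88), P1:S(88), P2:S(88) | bus: none
[17] P1: load  L0 | P0:S(30), P1:S(30), P2:I | bus: none
[18] P1: load  L4 | P0:I, P1:S(90), P2:O(90) | bus: BusRd
[19] P2: load  L1 | P0:I, P1:O(13), P2:S(13) | bus: none
[20] P2: store L0 := 69 | P0:I, P1:I, P2:M(69) | bus: BusRdX
[21] P0: load  L1 | P0:S(13), P1:O(13), P2:S(13) | bus: BusRd
[22] P0: load  L1 | P0:S(13), P1:O(13), P2:S(13) | bus: none
[23] P1: load  L0 | P0:I, P1:S(69), P2:O(69) | bus: BusRd
[24] P2: store L3 := 93 | P0:I, P1:I, P2:M(93) | bus: BusUpgr
[25] P2: load  L2 | P0:O(88), P1:S(88), P2:S(88) | bus: none
[26] P1: store L2 := 32 | P0:I, P1:M(32), P2:I | bus: BusUpgr,Flush
[27] P0: store L4 := 52 | P0:M(52), P1:I, P2:I | bus: BusRdX,Flush
[28] P1: load  L3 | P0:I, P1:S(93), P2:O(93) | bus: BusRd
[29] P0: store L4 := 98 | P0:M(98), P1:I, P2:I | bus: none
[30] P2: load  L1 | P0:S(13), P1:O(13), P2:S(13) | bus: none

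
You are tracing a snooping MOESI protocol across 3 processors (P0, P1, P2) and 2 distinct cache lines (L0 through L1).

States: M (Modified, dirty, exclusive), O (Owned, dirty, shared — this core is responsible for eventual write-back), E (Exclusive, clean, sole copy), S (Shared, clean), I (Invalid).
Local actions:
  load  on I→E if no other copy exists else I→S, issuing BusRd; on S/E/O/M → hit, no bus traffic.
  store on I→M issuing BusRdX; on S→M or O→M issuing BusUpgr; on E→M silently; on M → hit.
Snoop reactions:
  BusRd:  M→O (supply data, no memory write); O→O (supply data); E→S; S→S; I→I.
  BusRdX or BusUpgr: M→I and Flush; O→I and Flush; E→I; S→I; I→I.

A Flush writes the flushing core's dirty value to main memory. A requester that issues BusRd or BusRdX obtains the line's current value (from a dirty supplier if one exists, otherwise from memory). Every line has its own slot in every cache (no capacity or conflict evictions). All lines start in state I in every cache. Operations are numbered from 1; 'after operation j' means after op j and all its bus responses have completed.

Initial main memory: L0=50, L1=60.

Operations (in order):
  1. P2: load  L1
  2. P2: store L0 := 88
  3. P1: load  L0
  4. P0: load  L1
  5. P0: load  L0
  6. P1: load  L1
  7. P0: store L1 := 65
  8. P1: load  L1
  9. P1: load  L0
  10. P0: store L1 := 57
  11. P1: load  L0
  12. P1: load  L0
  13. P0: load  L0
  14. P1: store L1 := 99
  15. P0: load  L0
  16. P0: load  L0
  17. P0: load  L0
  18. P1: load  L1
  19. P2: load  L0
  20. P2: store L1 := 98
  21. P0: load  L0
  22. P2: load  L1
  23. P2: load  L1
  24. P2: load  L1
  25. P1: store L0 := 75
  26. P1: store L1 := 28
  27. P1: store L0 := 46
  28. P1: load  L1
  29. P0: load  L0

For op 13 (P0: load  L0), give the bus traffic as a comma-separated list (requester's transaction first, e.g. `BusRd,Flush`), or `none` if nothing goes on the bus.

  op1 P2: load  L1 → I/I/E on L1; bus BusRd; mem=60
  op2 P2: store L0 := 88 → I/I/M on L0; bus BusRdX; mem=50
  op3 P1: load  L0 → I/S/O on L0; bus BusRd; mem=50
  op4 P0: load  L1 → S/I/S on L1; bus BusRd; mem=60
  op5 P0: load  L0 → S/S/O on L0; bus BusRd; mem=50
  op6 P1: load  L1 → S/S/S on L1; bus BusRd; mem=60
  op7 P0: store L1 := 65 → M/I/I on L1; bus BusUpgr; mem=60
  op8 P1: load  L1 → O/S/I on L1; bus BusRd; mem=60
  op9 P1: load  L0 → S/S/O on L0; bus (none); mem=50
  op10 P0: store L1 := 57 → M/I/I on L1; bus BusUpgr; mem=60
  op11 P1: load  L0 → S/S/O on L0; bus (none); mem=50
  op12 P1: load  L0 → S/S/O on L0; bus (none); mem=50
  op13 P0: load  L0 → S/S/O on L0; bus (none); mem=50
  op14 P1: store L1 := 99 → I/M/I on L1; bus BusRdX Flush; mem=57
  op15 P0: load  L0 → S/S/O on L0; bus (none); mem=50
  op16 P0: load  L0 → S/S/O on L0; bus (none); mem=50
  op17 P0: load  L0 → S/S/O on L0; bus (none); mem=50
  op18 P1: load  L1 → I/M/I on L1; bus (none); mem=57
  op19 P2: load  L0 → S/S/O on L0; bus (none); mem=50
  op20 P2: store L1 := 98 → I/I/M on L1; bus BusRdX Flush; mem=99
  op21 P0: load  L0 → S/S/O on L0; bus (none); mem=50
  op22 P2: load  L1 → I/I/M on L1; bus (none); mem=99
  op23 P2: load  L1 → I/I/M on L1; bus (none); mem=99
  op24 P2: load  L1 → I/I/M on L1; bus (none); mem=99
  op25 P1: store L0 := 75 → I/M/I on L0; bus BusUpgr Flush; mem=88
  op26 P1: store L1 := 28 → I/M/I on L1; bus BusRdX Flush; mem=98
  op27 P1: store L0 := 46 → I/M/I on L0; bus (none); mem=88
  op28 P1: load  L1 → I/M/I on L1; bus (none); mem=98
  op29 P0: load  L0 → S/O/I on L0; bus BusRd; mem=88

bus = none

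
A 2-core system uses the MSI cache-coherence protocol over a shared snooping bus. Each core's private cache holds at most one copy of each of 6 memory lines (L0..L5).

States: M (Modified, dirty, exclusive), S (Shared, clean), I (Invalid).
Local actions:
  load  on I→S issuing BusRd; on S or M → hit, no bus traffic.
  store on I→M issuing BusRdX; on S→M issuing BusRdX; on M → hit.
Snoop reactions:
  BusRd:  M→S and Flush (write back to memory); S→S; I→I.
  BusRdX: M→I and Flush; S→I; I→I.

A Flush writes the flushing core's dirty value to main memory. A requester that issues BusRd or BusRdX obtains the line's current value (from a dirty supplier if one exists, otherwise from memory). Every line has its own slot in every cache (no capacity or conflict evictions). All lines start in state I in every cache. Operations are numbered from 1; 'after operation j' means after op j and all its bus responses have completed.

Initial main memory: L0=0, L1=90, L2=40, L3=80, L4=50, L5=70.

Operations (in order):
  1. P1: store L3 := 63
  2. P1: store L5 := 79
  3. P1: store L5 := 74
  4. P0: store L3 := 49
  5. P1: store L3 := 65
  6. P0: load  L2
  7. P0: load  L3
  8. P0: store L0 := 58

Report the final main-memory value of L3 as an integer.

  op1 P1: store L3 := 63 → I/M on L3; bus BusRdX; mem=80
  op2 P1: store L5 := 79 → I/M on L5; bus BusRdX; mem=70
  op3 P1: store L5 := 74 → I/M on L5; bus (none); mem=70
  op4 P0: store L3 := 49 → M/I on L3; bus BusRdX Flush; mem=63
  op5 P1: store L3 := 65 → I/M on L3; bus BusRdX Flush; mem=49
  op6 P0: load  L2 → S/I on L2; bus BusRd; mem=40
  op7 P0: load  L3 → S/S on L3; bus BusRd Flush; mem=65
  op8 P0: store L0 := 58 → M/I on L0; bus BusRdX; mem=0

memory[L3] = 65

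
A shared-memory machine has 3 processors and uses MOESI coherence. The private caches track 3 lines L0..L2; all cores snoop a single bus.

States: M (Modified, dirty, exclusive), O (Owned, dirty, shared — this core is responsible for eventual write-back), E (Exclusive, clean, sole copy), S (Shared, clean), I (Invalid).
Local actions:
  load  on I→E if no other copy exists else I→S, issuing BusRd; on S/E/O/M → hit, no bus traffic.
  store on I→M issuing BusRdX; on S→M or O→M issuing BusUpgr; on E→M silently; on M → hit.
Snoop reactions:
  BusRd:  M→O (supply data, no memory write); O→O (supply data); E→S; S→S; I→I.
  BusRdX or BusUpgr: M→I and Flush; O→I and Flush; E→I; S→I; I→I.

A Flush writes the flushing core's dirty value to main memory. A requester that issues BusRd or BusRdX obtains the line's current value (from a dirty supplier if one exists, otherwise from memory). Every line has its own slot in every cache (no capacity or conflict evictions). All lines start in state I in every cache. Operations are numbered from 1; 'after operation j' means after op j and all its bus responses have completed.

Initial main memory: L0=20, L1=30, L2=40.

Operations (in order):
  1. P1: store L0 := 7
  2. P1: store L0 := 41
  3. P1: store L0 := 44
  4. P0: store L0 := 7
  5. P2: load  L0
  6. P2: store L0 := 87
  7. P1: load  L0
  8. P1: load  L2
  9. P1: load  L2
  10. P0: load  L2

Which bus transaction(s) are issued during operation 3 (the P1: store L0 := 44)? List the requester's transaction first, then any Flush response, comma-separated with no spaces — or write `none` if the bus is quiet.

step 1: P1: store L0 := 7  ⟶  IMI  (L0)  txn=BusRdX  M[L0]=20
step 2: P1: store L0 := 41  ⟶  IMI  (L0)  txn=∅  M[L0]=20
step 3: P1: store L0 := 44  ⟶  IMI  (L0)  txn=∅  M[L0]=20
step 4: P0: store L0 := 7  ⟶  MII  (L0)  txn=BusRdX+Flush  M[L0]=44
step 5: P2: load  L0  ⟶  OIS  (L0)  txn=BusRd  M[L0]=44
step 6: P2: store L0 := 87  ⟶  IIM  (L0)  txn=BusUpgr+Flush  M[L0]=7
step 7: P1: load  L0  ⟶  ISO  (L0)  txn=BusRd  M[L0]=7
step 8: P1: load  L2  ⟶  IEI  (L2)  txn=BusRd  M[L2]=40
step 9: P1: load  L2  ⟶  IEI  (L2)  txn=∅  M[L2]=40
step 10: P0: load  L2  ⟶  SSI  (L2)  txn=BusRd  M[L2]=40

bus = none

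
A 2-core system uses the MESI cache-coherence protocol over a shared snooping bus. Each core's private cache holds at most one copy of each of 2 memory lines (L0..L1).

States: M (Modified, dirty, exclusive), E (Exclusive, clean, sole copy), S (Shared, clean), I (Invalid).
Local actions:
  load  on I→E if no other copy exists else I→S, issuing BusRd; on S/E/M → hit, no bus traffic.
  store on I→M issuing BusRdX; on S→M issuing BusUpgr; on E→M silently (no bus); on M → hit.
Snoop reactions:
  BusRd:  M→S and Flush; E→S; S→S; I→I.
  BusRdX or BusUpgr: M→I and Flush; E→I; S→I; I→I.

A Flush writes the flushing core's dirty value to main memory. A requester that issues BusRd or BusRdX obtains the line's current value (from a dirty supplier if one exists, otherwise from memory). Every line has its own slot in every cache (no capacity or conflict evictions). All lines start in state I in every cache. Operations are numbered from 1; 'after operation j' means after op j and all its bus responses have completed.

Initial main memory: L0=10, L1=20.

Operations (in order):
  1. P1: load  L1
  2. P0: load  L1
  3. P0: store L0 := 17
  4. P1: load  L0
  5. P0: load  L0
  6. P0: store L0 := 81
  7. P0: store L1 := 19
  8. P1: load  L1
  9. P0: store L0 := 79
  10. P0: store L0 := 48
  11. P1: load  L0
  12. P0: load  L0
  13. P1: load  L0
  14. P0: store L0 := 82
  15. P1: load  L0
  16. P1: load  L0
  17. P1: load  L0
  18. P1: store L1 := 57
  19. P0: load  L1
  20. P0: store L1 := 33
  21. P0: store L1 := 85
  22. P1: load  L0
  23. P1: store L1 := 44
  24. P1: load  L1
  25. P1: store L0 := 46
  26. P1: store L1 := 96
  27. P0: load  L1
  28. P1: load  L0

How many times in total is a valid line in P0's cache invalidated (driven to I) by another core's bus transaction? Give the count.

1. P1: load  L1  bus=[BusRd]  L1: P0=I P1=E  mem[L1]=20
2. P0: load  L1  bus=[BusRd]  L1: P0=S P1=S  mem[L1]=20
3. P0: store L0 := 17  bus=[BusRdX]  L0: P0=M P1=I  mem[L0]=10
4. P1: load  L0  bus=[BusRd,Flush]  L0: P0=S P1=S  mem[L0]=17
5. P0: load  L0  bus=[-]  L0: P0=S P1=S  mem[L0]=17
6. P0: store L0 := 81  bus=[BusUpgr]  L0: P0=M P1=I  mem[L0]=17
7. P0: store L1 := 19  bus=[BusUpgr]  L1: P0=M P1=I  mem[L1]=20
8. P1: load  L1  bus=[BusRd,Flush]  L1: P0=S P1=S  mem[L1]=19
9. P0: store L0 := 79  bus=[-]  L0: P0=M P1=I  mem[L0]=17
10. P0: store L0 := 48  bus=[-]  L0: P0=M P1=I  mem[L0]=17
11. P1: load  L0  bus=[BusRd,Flush]  L0: P0=S P1=S  mem[L0]=48
12. P0: load  L0  bus=[-]  L0: P0=S P1=S  mem[L0]=48
13. P1: load  L0  bus=[-]  L0: P0=S P1=S  mem[L0]=48
14. P0: store L0 := 82  bus=[BusUpgr]  L0: P0=M P1=I  mem[L0]=48
15. P1: load  L0  bus=[BusRd,Flush]  L0: P0=S P1=S  mem[L0]=82
16. P1: load  L0  bus=[-]  L0: P0=S P1=S  mem[L0]=82
17. P1: load  L0  bus=[-]  L0: P0=S P1=S  mem[L0]=82
18. P1: store L1 := 57  bus=[BusUpgr]  L1: P0=I P1=M  mem[L1]=19
19. P0: load  L1  bus=[BusRd,Flush]  L1: P0=S P1=S  mem[L1]=57
20. P0: store L1 := 33  bus=[BusUpgr]  L1: P0=M P1=I  mem[L1]=57
21. P0: store L1 := 85  bus=[-]  L1: P0=M P1=I  mem[L1]=57
22. P1: load  L0  bus=[-]  L0: P0=S P1=S  mem[L0]=82
23. P1: store L1 := 44  bus=[BusRdX,Flush]  L1: P0=I P1=M  mem[L1]=85
24. P1: load  L1  bus=[-]  L1: P0=I P1=M  mem[L1]=85
25. P1: store L0 := 46  bus=[BusUpgr]  L0: P0=I P1=M  mem[L0]=82
26. P1: store L1 := 96  bus=[-]  L1: P0=I P1=M  mem[L1]=85
27. P0: load  L1  bus=[BusRd,Flush]  L1: P0=S P1=S  mem[L1]=96
28. P1: load  L0  bus=[-]  L0: P0=I P1=M  mem[L0]=82

invalidations = 3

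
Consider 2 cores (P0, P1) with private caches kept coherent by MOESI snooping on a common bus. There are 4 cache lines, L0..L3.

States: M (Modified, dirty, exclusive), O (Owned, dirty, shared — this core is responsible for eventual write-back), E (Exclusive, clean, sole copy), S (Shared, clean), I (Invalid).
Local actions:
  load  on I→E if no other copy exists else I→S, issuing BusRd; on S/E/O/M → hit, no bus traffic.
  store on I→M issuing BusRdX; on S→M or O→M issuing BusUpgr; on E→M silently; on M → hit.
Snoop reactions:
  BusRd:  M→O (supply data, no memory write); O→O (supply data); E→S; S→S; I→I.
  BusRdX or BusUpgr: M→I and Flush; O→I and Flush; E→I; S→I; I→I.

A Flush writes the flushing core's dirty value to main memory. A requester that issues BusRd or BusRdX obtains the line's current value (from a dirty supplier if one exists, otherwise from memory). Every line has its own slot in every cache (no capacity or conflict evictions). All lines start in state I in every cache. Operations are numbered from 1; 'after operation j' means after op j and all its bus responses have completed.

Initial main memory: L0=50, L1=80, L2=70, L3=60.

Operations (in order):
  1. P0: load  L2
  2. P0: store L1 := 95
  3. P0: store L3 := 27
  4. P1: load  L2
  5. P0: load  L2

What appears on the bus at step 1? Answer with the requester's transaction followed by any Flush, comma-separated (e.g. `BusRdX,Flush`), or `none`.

1. P0: load  L2  bus=[BusRd]  L2: P0=E P1=I  mem[L2]=70
2. P0: store L1 := 95  bus=[BusRdX]  L1: P0=M P1=I  mem[L1]=80
3. P0: store L3 := 27  bus=[BusRdX]  L3: P0=M P1=I  mem[L3]=60
4. P1: load  L2  bus=[BusRd]  L2: P0=S P1=S  mem[L2]=70
5. P0: load  L2  bus=[-]  L2: P0=S P1=S  mem[L2]=70

bus = BusRd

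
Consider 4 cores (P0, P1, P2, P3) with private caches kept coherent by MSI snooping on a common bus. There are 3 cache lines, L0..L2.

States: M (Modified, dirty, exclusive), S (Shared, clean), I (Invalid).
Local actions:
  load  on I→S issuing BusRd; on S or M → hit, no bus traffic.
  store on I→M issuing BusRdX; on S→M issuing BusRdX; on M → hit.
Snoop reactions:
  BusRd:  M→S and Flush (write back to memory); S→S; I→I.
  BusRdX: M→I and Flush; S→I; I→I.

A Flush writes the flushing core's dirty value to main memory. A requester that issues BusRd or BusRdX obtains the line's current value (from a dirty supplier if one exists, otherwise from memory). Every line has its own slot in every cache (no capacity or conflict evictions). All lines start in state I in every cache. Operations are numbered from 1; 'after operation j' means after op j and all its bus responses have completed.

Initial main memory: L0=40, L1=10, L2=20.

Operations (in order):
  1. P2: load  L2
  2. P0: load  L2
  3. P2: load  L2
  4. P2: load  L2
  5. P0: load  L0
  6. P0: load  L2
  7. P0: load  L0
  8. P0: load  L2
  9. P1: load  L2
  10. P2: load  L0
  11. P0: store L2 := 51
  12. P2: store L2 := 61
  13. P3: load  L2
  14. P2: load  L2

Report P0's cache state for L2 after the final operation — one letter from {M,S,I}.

[1] P2: load  L2 | P0:I, P1:I, P2:S(20), P3:I | bus: BusRd
[2] P0: load  L2 | P0:S(20), P1:I, P2:S(20), P3:I | bus: BusRd
[3] P2: load  L2 | P0:S(20), P1:I, P2:S(20), P3:I | bus: none
[4] P2: load  L2 | P0:S(20), P1:I, P2:S(20), P3:I | bus: none
[5] P0: load  L0 | P0:S(40), P1:I, P2:I, P3:I | bus: BusRd
[6] P0: load  L2 | P0:S(20), P1:I, P2:S(20), P3:I | bus: none
[7] P0: load  L0 | P0:S(40), P1:I, P2:I, P3:I | bus: none
[8] P0: load  L2 | P0:S(20), P1:I, P2:S(20), P3:I | bus: none
[9] P1: load  L2 | P0:S(20), P1:S(20), P2:S(20), P3:I | bus: BusRd
[10] P2: load  L0 | P0:S(40), P1:I, P2:S(40), P3:I | bus: BusRd
[11] P0: store L2 := 51 | P0:M(51), P1:I, P2:I, P3:I | bus: BusRdX
[12] P2: store L2 := 61 | P0:I, P1:I, P2:M(61), P3:I | bus: BusRdX,Flush
[13] P3: load  L2 | P0:I, P1:I, P2:S(61), P3:S(61) | bus: BusRd,Flush
[14] P2: load  L2 | P0:I, P1:I, P2:S(61), P3:S(61) | bus: none

state = I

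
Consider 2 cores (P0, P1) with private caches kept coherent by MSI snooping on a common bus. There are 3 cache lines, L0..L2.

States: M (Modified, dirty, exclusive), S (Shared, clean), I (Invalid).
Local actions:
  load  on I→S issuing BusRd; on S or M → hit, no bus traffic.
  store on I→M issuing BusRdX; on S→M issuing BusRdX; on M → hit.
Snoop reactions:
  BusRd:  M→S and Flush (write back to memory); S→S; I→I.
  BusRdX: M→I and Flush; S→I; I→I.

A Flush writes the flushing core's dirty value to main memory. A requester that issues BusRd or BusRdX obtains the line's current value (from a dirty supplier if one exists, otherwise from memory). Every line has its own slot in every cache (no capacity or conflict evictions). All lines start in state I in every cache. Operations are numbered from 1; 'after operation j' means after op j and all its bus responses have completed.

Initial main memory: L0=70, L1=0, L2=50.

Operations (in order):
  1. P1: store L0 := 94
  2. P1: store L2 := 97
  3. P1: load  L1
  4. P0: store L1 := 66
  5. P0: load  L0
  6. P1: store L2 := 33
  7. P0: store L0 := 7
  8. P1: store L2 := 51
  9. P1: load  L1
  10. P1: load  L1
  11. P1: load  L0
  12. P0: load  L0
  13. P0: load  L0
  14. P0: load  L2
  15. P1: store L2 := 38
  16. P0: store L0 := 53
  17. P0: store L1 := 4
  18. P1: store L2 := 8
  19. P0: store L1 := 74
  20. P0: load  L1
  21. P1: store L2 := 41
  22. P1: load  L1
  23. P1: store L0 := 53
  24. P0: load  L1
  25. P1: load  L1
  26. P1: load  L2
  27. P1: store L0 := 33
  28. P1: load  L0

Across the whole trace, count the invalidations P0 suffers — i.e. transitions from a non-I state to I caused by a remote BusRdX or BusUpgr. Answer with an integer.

[1] P1: store L0 := 94 | P0:I, P1:M(94) | bus: BusRdX
[2] P1: store L2 := 97 | P0:I, P1:M(97) | bus: BusRdX
[3] P1: load  L1 | P0:I, P1:S(0) | bus: BusRd
[4] P0: store L1 := 66 | P0:M(66), P1:I | bus: BusRdX
[5] P0: load  L0 | P0:S(94), P1:S(94) | bus: BusRd,Flush
[6] P1: store L2 := 33 | P0:I, P1:M(33) | bus: none
[7] P0: store L0 := 7 | P0:M(7), P1:I | bus: BusRdX
[8] P1: store L2 := 51 | P0:I, P1:M(51) | bus: none
[9] P1: load  L1 | P0:S(66), P1:S(66) | bus: BusRd,Flush
[10] P1: load  L1 | P0:S(66), P1:S(66) | bus: none
[11] P1: load  L0 | P0:S(7), P1:S(7) | bus: BusRd,Flush
[12] P0: load  L0 | P0:S(7), P1:S(7) | bus: none
[13] P0: load  L0 | P0:S(7), P1:S(7) | bus: none
[14] P0: load  L2 | P0:S(51), P1:S(51) | bus: BusRd,Flush
[15] P1: store L2 := 38 | P0:I, P1:M(38) | bus: BusRdX
[16] P0: store L0 := 53 | P0:M(53), P1:I | bus: BusRdX
[17] P0: store L1 := 4 | P0:M(4), P1:I | bus: BusRdX
[18] P1: store L2 := 8 | P0:I, P1:M(8) | bus: none
[19] P0: store L1 := 74 | P0:M(74), P1:I | bus: none
[20] P0: load  L1 | P0:M(74), P1:I | bus: none
[21] P1: store L2 := 41 | P0:I, P1:M(41) | bus: none
[22] P1: load  L1 | P0:S(74), P1:S(74) | bus: BusRd,Flush
[23] P1: store L0 := 53 | P0:I, P1:M(53) | bus: BusRdX,Flush
[24] P0: load  L1 | P0:S(74), P1:S(74) | bus: none
[25] P1: load  L1 | P0:S(74), P1:S(74) | bus: none
[26] P1: load  L2 | P0:I, P1:M(41) | bus: none
[27] P1: store L0 := 33 | P0:I, P1:M(33) | bus: none
[28] P1: load  L0 | P0:I, P1:M(33) | bus: none

invalidations = 2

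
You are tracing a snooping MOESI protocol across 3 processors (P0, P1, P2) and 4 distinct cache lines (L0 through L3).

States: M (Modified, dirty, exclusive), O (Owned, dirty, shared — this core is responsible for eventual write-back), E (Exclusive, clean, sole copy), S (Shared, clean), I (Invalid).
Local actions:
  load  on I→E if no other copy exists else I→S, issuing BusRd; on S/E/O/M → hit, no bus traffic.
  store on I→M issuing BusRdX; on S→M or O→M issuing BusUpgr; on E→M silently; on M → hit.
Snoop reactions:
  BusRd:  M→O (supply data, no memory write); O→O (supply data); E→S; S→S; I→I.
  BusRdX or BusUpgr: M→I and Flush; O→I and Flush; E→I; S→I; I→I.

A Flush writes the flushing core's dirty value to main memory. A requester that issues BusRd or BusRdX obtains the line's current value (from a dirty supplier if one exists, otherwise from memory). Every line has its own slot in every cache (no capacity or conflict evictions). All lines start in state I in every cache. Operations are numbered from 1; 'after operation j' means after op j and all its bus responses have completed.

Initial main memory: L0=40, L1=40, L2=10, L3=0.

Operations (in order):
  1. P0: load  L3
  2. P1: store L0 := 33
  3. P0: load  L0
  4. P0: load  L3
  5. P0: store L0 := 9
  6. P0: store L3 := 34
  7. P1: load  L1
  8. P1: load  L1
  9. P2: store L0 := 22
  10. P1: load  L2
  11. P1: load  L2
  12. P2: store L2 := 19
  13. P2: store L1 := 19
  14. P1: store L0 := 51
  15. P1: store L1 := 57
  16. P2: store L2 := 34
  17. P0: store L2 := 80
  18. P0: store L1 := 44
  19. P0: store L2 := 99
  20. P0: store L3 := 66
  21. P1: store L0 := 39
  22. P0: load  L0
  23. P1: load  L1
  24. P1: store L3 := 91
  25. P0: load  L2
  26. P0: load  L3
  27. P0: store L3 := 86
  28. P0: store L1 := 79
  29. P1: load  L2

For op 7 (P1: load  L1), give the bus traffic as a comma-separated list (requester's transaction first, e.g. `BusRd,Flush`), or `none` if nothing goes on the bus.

bus = BusRd

1. P0: load  L3  bus=[BusRd]  L3: P0=E P1=I P2=I  mem[L3]=0
2. P1: store L0 := 33  bus=[BusRdX]  L0: P0=I P1=M P2=I  mem[L0]=40
3. P0: load  L0  bus=[BusRd]  L0: P0=S P1=O P2=I  mem[L0]=40
4. P0: load  L3  bus=[-]  L3: P0=E P1=I P2=I  mem[L3]=0
5. P0: store L0 := 9  bus=[BusUpgr,Flush]  L0: P0=M P1=I P2=I  mem[L0]=33
6. P0: store L3 := 34  bus=[-]  L3: P0=M P1=I P2=I  mem[L3]=0
7. P1: load  L1  bus=[BusRd]  L1: P0=I P1=E P2=I  mem[L1]=40
8. P1: load  L1  bus=[-]  L1: P0=I P1=E P2=I  mem[L1]=40
9. P2: store L0 := 22  bus=[BusRdX,Flush]  L0: P0=I P1=I P2=M  mem[L0]=9
10. P1: load  L2  bus=[BusRd]  L2: P0=I P1=E P2=I  mem[L2]=10
11. P1: load  L2  bus=[-]  L2: P0=I P1=E P2=I  mem[L2]=10
12. P2: store L2 := 19  bus=[BusRdX]  L2: P0=I P1=I P2=M  mem[L2]=10
13. P2: store L1 := 19  bus=[BusRdX]  L1: P0=I P1=I P2=M  mem[L1]=40
14. P1: store L0 := 51  bus=[BusRdX,Flush]  L0: P0=I P1=M P2=I  mem[L0]=22
15. P1: store L1 := 57  bus=[BusRdX,Flush]  L1: P0=I P1=M P2=I  mem[L1]=19
16. P2: store L2 := 34  bus=[-]  L2: P0=I P1=I P2=M  mem[L2]=10
17. P0: store L2 := 80  bus=[BusRdX,Flush]  L2: P0=M P1=I P2=I  mem[L2]=34
18. P0: store L1 := 44  bus=[BusRdX,Flush]  L1: P0=M P1=I P2=I  mem[L1]=57
19. P0: store L2 := 99  bus=[-]  L2: P0=M P1=I P2=I  mem[L2]=34
20. P0: store L3 := 66  bus=[-]  L3: P0=M P1=I P2=I  mem[L3]=0
21. P1: store L0 := 39  bus=[-]  L0: P0=I P1=M P2=I  mem[L0]=22
22. P0: load  L0  bus=[BusRd]  L0: P0=S P1=O P2=I  mem[L0]=22
23. P1: load  L1  bus=[BusRd]  L1: P0=O P1=S P2=I  mem[L1]=57
24. P1: store L3 := 91  bus=[BusRdX,Flush]  L3: P0=I P1=M P2=I  mem[L3]=66
25. P0: load  L2  bus=[-]  L2: P0=M P1=I P2=I  mem[L2]=34
26. P0: load  L3  bus=[BusRd]  L3: P0=S P1=O P2=I  mem[L3]=66
27. P0: store L3 := 86  bus=[BusUpgr,Flush]  L3: P0=M P1=I P2=I  mem[L3]=91
28. P0: store L1 := 79  bus=[BusUpgr]  L1: P0=M P1=I P2=I  mem[L1]=57
29. P1: load  L2  bus=[BusRd]  L2: P0=O P1=S P2=I  mem[L2]=34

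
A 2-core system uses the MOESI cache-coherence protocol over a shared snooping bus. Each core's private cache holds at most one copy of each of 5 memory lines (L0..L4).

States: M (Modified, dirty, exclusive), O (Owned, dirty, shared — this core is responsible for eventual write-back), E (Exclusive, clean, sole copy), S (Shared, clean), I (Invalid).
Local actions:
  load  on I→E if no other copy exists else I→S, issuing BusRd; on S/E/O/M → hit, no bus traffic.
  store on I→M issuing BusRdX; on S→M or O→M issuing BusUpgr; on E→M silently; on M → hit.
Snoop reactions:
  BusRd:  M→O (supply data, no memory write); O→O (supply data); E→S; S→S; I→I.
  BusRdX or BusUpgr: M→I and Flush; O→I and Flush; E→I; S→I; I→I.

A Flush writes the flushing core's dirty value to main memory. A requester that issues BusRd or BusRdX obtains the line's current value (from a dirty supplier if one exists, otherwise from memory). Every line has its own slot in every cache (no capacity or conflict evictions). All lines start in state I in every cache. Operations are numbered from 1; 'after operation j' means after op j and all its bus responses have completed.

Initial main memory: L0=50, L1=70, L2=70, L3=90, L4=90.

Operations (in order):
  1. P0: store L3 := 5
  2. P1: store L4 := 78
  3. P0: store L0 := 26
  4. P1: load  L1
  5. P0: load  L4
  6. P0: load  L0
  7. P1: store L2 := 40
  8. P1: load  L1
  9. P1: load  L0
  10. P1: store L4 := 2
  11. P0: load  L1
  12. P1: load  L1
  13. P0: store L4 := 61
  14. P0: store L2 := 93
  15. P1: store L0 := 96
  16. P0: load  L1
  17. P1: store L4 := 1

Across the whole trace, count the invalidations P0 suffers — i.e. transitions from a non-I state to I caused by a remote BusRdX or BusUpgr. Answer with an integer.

  op1 P0: store L3 := 5 → M/I on L3; bus BusRdX; mem=90
  op2 P1: store L4 := 78 → I/M on L4; bus BusRdX; mem=90
  op3 P0: store L0 := 26 → M/I on L0; bus BusRdX; mem=50
  op4 P1: load  L1 → I/E on L1; bus BusRd; mem=70
  op5 P0: load  L4 → S/O on L4; bus BusRd; mem=90
  op6 P0: load  L0 → M/I on L0; bus (none); mem=50
  op7 P1: store L2 := 40 → I/M on L2; bus BusRdX; mem=70
  op8 P1: load  L1 → I/E on L1; bus (none); mem=70
  op9 P1: load  L0 → O/S on L0; bus BusRd; mem=50
  op10 P1: store L4 := 2 → I/M on L4; bus BusUpgr; mem=90
  op11 P0: load  L1 → S/S on L1; bus BusRd; mem=70
  op12 P1: load  L1 → S/S on L1; bus (none); mem=70
  op13 P0: store L4 := 61 → M/I on L4; bus BusRdX Flush; mem=2
  op14 P0: store L2 := 93 → M/I on L2; bus BusRdX Flush; mem=40
  op15 P1: store L0 := 96 → I/M on L0; bus BusUpgr Flush; mem=26
  op16 P0: load  L1 → S/S on L1; bus (none); mem=70
  op17 P1: store L4 := 1 → I/M on L4; bus BusRdX Flush; mem=61

invalidations = 3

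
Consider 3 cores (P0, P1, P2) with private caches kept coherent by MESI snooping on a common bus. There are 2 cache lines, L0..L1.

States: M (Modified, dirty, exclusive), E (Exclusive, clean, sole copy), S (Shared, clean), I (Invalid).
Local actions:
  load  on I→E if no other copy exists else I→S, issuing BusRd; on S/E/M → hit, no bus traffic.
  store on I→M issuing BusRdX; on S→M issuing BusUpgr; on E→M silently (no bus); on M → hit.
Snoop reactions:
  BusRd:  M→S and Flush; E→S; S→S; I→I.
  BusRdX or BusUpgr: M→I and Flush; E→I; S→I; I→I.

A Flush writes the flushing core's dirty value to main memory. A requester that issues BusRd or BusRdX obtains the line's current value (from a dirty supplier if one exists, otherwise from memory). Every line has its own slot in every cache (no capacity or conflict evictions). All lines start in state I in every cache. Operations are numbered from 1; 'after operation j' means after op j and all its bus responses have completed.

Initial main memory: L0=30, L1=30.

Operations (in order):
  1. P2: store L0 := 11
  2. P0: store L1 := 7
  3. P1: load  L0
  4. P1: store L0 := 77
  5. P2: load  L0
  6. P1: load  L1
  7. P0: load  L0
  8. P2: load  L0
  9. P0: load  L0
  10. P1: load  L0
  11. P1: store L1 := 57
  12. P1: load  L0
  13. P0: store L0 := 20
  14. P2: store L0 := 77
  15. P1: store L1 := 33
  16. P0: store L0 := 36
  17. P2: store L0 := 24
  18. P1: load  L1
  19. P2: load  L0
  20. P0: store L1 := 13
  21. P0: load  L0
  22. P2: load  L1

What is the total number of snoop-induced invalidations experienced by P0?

step 1: P2: store L0 := 11  ⟶  IIM  (L0)  txn=BusRdX  M[L0]=30
step 2: P0: store L1 := 7  ⟶  MII  (L1)  txn=BusRdX  M[L1]=30
step 3: P1: load  L0  ⟶  ISS  (L0)  txn=BusRd+Flush  M[L0]=11
step 4: P1: store L0 := 77  ⟶  IMI  (L0)  txn=BusUpgr  M[L0]=11
step 5: P2: load  L0  ⟶  ISS  (L0)  txn=BusRd+Flush  M[L0]=77
step 6: P1: load  L1  ⟶  SSI  (L1)  txn=BusRd+Flush  M[L1]=7
step 7: P0: load  L0  ⟶  SSS  (L0)  txn=BusRd  M[L0]=77
step 8: P2: load  L0  ⟶  SSS  (L0)  txn=∅  M[L0]=77
step 9: P0: load  L0  ⟶  SSS  (L0)  txn=∅  M[L0]=77
step 10: P1: load  L0  ⟶  SSS  (L0)  txn=∅  M[L0]=77
step 11: P1: store L1 := 57  ⟶  IMI  (L1)  txn=BusUpgr  M[L1]=7
step 12: P1: load  L0  ⟶  SSS  (L0)  txn=∅  M[L0]=77
step 13: P0: store L0 := 20  ⟶  MII  (L0)  txn=BusUpgr  M[L0]=77
step 14: P2: store L0 := 77  ⟶  IIM  (L0)  txn=BusRdX+Flush  M[L0]=20
step 15: P1: store L1 := 33  ⟶  IMI  (L1)  txn=∅  M[L1]=7
step 16: P0: store L0 := 36  ⟶  MII  (L0)  txn=BusRdX+Flush  M[L0]=77
step 17: P2: store L0 := 24  ⟶  IIM  (L0)  txn=BusRdX+Flush  M[L0]=36
step 18: P1: load  L1  ⟶  IMI  (L1)  txn=∅  M[L1]=7
step 19: P2: load  L0  ⟶  IIM  (L0)  txn=∅  M[L0]=36
step 20: P0: store L1 := 13  ⟶  MII  (L1)  txn=BusRdX+Flush  M[L1]=33
step 21: P0: load  L0  ⟶  SIS  (L0)  txn=BusRd+Flush  M[L0]=24
step 22: P2: load  L1  ⟶  SIS  (L1)  txn=BusRd+Flush  M[L1]=13

invalidations = 3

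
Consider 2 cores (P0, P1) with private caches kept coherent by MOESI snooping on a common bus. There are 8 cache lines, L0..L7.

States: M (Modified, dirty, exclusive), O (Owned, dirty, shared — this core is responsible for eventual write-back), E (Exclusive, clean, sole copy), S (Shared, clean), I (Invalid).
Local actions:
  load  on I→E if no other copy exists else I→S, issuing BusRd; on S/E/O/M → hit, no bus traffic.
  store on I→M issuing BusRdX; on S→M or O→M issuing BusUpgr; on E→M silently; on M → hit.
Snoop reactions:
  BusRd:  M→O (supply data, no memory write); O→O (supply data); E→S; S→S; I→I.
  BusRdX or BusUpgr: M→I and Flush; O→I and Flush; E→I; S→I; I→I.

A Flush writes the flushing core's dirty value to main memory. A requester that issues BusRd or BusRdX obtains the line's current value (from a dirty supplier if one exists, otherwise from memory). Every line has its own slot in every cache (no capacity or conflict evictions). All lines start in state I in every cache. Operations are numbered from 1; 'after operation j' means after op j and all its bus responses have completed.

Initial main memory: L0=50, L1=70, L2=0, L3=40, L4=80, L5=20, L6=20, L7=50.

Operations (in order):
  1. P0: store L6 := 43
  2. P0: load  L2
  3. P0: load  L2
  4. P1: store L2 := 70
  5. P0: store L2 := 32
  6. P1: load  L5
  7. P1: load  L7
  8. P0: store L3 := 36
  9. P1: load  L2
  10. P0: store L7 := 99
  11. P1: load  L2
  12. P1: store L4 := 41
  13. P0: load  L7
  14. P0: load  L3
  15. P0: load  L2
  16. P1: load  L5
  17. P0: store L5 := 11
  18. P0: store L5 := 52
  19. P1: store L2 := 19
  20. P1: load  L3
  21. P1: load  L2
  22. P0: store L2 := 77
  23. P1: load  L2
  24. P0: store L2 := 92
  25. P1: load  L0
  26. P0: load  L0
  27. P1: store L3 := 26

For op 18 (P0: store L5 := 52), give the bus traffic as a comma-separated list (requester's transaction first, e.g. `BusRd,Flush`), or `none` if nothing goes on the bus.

bus = none

  op1 P0: store L6 := 43 → M/I on L6; bus BusRdX; mem=20
  op2 P0: load  L2 → E/I on L2; bus BusRd; mem=0
  op3 P0: load  L2 → E/I on L2; bus (none); mem=0
  op4 P1: store L2 := 70 → I/M on L2; bus BusRdX; mem=0
  op5 P0: store L2 := 32 → M/I on L2; bus BusRdX Flush; mem=70
  op6 P1: load  L5 → I/E on L5; bus BusRd; mem=20
  op7 P1: load  L7 → I/E on L7; bus BusRd; mem=50
  op8 P0: store L3 := 36 → M/I on L3; bus BusRdX; mem=40
  op9 P1: load  L2 → O/S on L2; bus BusRd; mem=70
  op10 P0: store L7 := 99 → M/I on L7; bus BusRdX; mem=50
  op11 P1: load  L2 → O/S on L2; bus (none); mem=70
  op12 P1: store L4 := 41 → I/M on L4; bus BusRdX; mem=80
  op13 P0: load  L7 → M/I on L7; bus (none); mem=50
  op14 P0: load  L3 → M/I on L3; bus (none); mem=40
  op15 P0: load  L2 → O/S on L2; bus (none); mem=70
  op16 P1: load  L5 → I/E on L5; bus (none); mem=20
  op17 P0: store L5 := 11 → M/I on L5; bus BusRdX; mem=20
  op18 P0: store L5 := 52 → M/I on L5; bus (none); mem=20
  op19 P1: store L2 := 19 → I/M on L2; bus BusUpgr Flush; mem=32
  op20 P1: load  L3 → O/S on L3; bus BusRd; mem=40
  op21 P1: load  L2 → I/M on L2; bus (none); mem=32
  op22 P0: store L2 := 77 → M/I on L2; bus BusRdX Flush; mem=19
  op23 P1: load  L2 → O/S on L2; bus BusRd; mem=19
  op24 P0: store L2 := 92 → M/I on L2; bus BusUpgr; mem=19
  op25 P1: load  L0 → I/E on L0; bus BusRd; mem=50
  op26 P0: load  L0 → S/S on L0; bus BusRd; mem=50
  op27 P1: store L3 := 26 → I/M on L3; bus BusUpgr Flush; mem=36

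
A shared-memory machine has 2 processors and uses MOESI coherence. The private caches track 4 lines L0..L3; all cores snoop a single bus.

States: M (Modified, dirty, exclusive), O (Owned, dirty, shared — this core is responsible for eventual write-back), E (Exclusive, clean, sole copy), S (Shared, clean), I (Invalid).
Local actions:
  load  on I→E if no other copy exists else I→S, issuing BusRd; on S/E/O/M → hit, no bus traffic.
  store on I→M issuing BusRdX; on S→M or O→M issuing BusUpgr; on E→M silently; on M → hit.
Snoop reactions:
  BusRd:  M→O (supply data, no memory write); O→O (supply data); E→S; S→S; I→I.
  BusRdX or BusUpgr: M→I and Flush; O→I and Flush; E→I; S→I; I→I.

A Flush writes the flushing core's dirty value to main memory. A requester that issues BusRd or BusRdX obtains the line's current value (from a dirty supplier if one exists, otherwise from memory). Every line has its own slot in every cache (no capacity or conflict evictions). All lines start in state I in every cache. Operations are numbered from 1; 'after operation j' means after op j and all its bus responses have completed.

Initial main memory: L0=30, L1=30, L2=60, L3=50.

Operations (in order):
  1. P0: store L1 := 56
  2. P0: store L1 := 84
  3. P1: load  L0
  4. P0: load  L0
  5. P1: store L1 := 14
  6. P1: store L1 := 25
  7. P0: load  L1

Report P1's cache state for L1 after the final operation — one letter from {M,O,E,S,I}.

1. P0: store L1 := 56  bus=[BusRdX]  L1: P0=M P1=I  mem[L1]=30
2. P0: store L1 := 84  bus=[-]  L1: P0=M P1=I  mem[L1]=30
3. P1: load  L0  bus=[BusRd]  L0: P0=I P1=E  mem[L0]=30
4. P0: load  L0  bus=[BusRd]  L0: P0=S P1=S  mem[L0]=30
5. P1: store L1 := 14  bus=[BusRdX,Flush]  L1: P0=I P1=M  mem[L1]=84
6. P1: store L1 := 25  bus=[-]  L1: P0=I P1=M  mem[L1]=84
7. P0: load  L1  bus=[BusRd]  L1: P0=S P1=O  mem[L1]=84

state = O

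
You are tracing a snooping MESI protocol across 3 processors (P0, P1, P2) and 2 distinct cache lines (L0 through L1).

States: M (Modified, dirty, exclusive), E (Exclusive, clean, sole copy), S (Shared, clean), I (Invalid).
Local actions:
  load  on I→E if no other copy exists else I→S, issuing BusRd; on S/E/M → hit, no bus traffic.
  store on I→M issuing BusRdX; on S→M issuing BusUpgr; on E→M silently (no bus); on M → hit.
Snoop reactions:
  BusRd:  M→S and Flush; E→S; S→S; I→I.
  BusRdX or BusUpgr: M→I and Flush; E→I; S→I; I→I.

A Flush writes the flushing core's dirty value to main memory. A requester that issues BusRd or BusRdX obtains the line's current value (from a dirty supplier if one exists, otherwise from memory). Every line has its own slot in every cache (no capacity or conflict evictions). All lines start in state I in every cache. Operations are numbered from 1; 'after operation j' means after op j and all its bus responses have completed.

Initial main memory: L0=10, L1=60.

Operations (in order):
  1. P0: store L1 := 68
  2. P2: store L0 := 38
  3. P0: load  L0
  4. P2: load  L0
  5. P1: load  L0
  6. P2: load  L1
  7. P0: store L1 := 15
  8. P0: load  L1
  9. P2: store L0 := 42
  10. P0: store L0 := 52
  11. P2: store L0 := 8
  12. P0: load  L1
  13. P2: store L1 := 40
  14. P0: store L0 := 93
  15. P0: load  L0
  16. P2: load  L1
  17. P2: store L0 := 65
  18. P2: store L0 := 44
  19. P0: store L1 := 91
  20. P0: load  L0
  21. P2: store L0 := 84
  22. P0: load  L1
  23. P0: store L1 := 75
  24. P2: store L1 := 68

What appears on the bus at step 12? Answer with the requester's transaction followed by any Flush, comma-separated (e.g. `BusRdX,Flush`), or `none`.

[1] P0: store L1 := 68 | P0:M(68), P1:I, P2:I | bus: BusRdX
[2] P2: store L0 := 38 | P0:I, P1:I, P2:M(38) | bus: BusRdX
[3] P0: load  L0 | P0:S(38), P1:I, P2:S(38) | bus: BusRd,Flush
[4] P2: load  L0 | P0:S(38), P1:I, P2:S(38) | bus: none
[5] P1: load  L0 | P0:S(38), P1:S(38), P2:S(38) | bus: BusRd
[6] P2: load  L1 | P0:S(68), P1:I, P2:S(68) | bus: BusRd,Flush
[7] P0: store L1 := 15 | P0:M(15), P1:I, P2:I | bus: BusUpgr
[8] P0: load  L1 | P0:M(15), P1:I, P2:I | bus: none
[9] P2: store L0 := 42 | P0:I, P1:I, P2:M(42) | bus: BusUpgr
[10] P0: store L0 := 52 | P0:M(52), P1:I, P2:I | bus: BusRdX,Flush
[11] P2: store L0 := 8 | P0:I, P1:I, P2:M(8) | bus: BusRdX,Flush
[12] P0: load  L1 | P0:M(15), P1:I, P2:I | bus: none
[13] P2: store L1 := 40 | P0:I, P1:I, P2:M(40) | bus: BusRdX,Flush
[14] P0: store L0 := 93 | P0:M(93), P1:I, P2:I | bus: BusRdX,Flush
[15] P0: load  L0 | P0:M(93), P1:I, P2:I | bus: none
[16] P2: load  L1 | P0:I, P1:I, P2:M(40) | bus: none
[17] P2: store L0 := 65 | P0:I, P1:I, P2:M(65) | bus: BusRdX,Flush
[18] P2: store L0 := 44 | P0:I, P1:I, P2:M(44) | bus: none
[19] P0: store L1 := 91 | P0:M(91), P1:I, P2:I | bus: BusRdX,Flush
[20] P0: load  L0 | P0:S(44), P1:I, P2:S(44) | bus: BusRd,Flush
[21] P2: store L0 := 84 | P0:I, P1:I, P2:M(84) | bus: BusUpgr
[22] P0: load  L1 | P0:M(91), P1:I, P2:I | bus: none
[23] P0: store L1 := 75 | P0:M(75), P1:I, P2:I | bus: none
[24] P2: store L1 := 68 | P0:I, P1:I, P2:M(68) | bus: BusRdX,Flush

bus = none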